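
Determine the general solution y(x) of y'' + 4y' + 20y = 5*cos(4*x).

y = 5*sin(4*x)/17 + 5*cos(4*x)/68 + C1*cos(4*x)*exp(-2*x) + C2*exp(-2*x)*sin(4*x)

Characteristic equation r² + 4r + 20 = 0 has discriminant (4)² - 4·(20) = -64 < 0, so r = -2 ± 4i.
Hence y_h = C1*cos(4*x)*exp(-2*x) + C2*exp(-2*x)*sin(4*x).
Try y_p = A*cos(4*x) + B*sin(4*x). Substituting and equating the coefficients of cos(4x) and sin(4x) gives A = 5/68, B = 5/17, so y_p = 5*sin(4*x)/17 + 5*cos(4*x)/68.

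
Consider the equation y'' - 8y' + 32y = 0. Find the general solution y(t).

y = C1*cos(4*t)*exp(4*t) + C2*exp(4*t)*sin(4*t)

Characteristic equation r² - 8r + 32 = 0 has discriminant (-8)² - 4·(32) = -64 < 0, so r = 4 ± 4i.
Hence y_h = C1*cos(4*t)*exp(4*t) + C2*exp(4*t)*sin(4*t).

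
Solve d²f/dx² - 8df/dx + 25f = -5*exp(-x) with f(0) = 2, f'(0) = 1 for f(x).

Characteristic equation r² - 8r + 25 = 0 has discriminant (-8)² - 4·(25) = -36 < 0, so r = 4 ± 3i.
Hence f_h = C1*cos(3*x)*exp(4*x) + C2*exp(4*x)*sin(3*x).
Try f_p = A*exp(-x). Substituting into the equation and dividing by exp(-x) gives A = -5/34, so f_p = -5*exp(-x)/34.
General solution: f = -5*exp(-x)/34 + C1*cos(3*x)*exp(4*x) + C2*exp(4*x)*sin(3*x).
Apply the initial conditions: f(0) = -5/34 + C1 = 2 and f'(0) = 5/34 + 3*C2 + 4*C1 = 1. Solving gives C1 = 73/34, C2 = -263/102.

f = -5*exp(-x)/34 - 263*exp(4*x)*sin(3*x)/102 + 73*cos(3*x)*exp(4*x)/34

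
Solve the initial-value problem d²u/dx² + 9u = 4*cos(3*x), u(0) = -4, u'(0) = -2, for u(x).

Characteristic equation r² + 9 = 0 has discriminant (0)² - 4·(9) = -36 < 0, so r = ± 3i.
Hence u_h = C1*cos(3*x) + C2*sin(3*x).
Since ±3i are characteristic roots, multiply the trial by x. Try u_p = x*(A*cos(3*x) + B*sin(3*x)). Substituting and equating the coefficients of cos(3x) and sin(3x) gives A = 0, B = 2/3, so u_p = 2*x*sin(3*x)/3.
General solution: u = C1*cos(3*x) + C2*sin(3*x) + 2*x*sin(3*x)/3.
Apply the initial conditions: u(0) = C1 = -4 and u'(0) = 3*C2 = -2. Solving gives C1 = -4, C2 = -2/3.

u = -4*cos(3*x) - 2*sin(3*x)/3 + 2*x*sin(3*x)/3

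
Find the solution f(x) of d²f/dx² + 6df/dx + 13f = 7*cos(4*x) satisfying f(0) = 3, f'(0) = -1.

f = -7*cos(4*x)/195 + 56*sin(4*x)/195 + 592*cos(2*x)*exp(-3*x)/195 + 1357*exp(-3*x)*sin(2*x)/390

Characteristic equation r² + 6r + 13 = 0 has discriminant (6)² - 4·(13) = -16 < 0, so r = -3 ± 2i.
Hence f_h = C1*cos(2*x)*exp(-3*x) + C2*exp(-3*x)*sin(2*x).
Try f_p = A*cos(4*x) + B*sin(4*x). Substituting and equating the coefficients of cos(4x) and sin(4x) gives A = -7/195, B = 56/195, so f_p = -7*cos(4*x)/195 + 56*sin(4*x)/195.
General solution: f = -7*cos(4*x)/195 + 56*sin(4*x)/195 + C1*cos(2*x)*exp(-3*x) + C2*exp(-3*x)*sin(2*x).
Apply the initial conditions: f(0) = -7/195 + C1 = 3 and f'(0) = 224/195 - 3*C1 + 2*C2 = -1. Solving gives C1 = 592/195, C2 = 1357/390.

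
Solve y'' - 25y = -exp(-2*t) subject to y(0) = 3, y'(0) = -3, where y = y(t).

Characteristic equation r² - 25 = 0 factors as (r + 5)(r - 5) = 0, so r = -5, 5.
Hence y_h = C1*exp(-5*t) + C2*exp(5*t).
Try y_p = A*exp(-2*t). Substituting into the equation and dividing by exp(-2*t) gives A = 1/21, so y_p = exp(-2*t)/21.
General solution: y = exp(-2*t)/21 + C1*exp(-5*t) + C2*exp(5*t).
Apply the initial conditions: y(0) = 1/21 + C1 + C2 = 3 and y'(0) = -2/21 - 5*C1 + 5*C2 = -3. Solving gives C1 = 53/30, C2 = 83/70.

y = exp(-2*t)/21 + 53*exp(-5*t)/30 + 83*exp(5*t)/70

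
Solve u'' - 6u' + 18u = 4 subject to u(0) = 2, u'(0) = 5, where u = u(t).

Characteristic equation r² - 6r + 18 = 0 has discriminant (-6)² - 4·(18) = -36 < 0, so r = 3 ± 3i.
Hence u_h = C1*cos(3*t)*exp(3*t) + C2*exp(3*t)*sin(3*t).
For the particular solution try u_p = A0. Substituting and matching coefficients of each power of t gives A0 = 2/9, so u_p = 2/9.
General solution: u = 2/9 + C1*cos(3*t)*exp(3*t) + C2*exp(3*t)*sin(3*t).
Apply the initial conditions: u(0) = 2/9 + C1 = 2 and u'(0) = 3*C1 + 3*C2 = 5. Solving gives C1 = 16/9, C2 = -1/9.

u = 2/9 - exp(3*t)*sin(3*t)/9 + 16*cos(3*t)*exp(3*t)/9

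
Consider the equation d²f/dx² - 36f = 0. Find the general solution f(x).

Characteristic equation r² - 36 = 0 factors as (r - 6)(r + 6) = 0, so r = 6, -6.
Hence f_h = C1*exp(6*x) + C2*exp(-6*x).

f = C1*exp(6*x) + C2*exp(-6*x)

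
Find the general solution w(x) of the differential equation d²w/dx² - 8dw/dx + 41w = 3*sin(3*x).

w = 3*sin(3*x)/50 + 9*cos(3*x)/200 + C1*cos(5*x)*exp(4*x) + C2*exp(4*x)*sin(5*x)

Characteristic equation r² - 8r + 41 = 0 has discriminant (-8)² - 4·(41) = -100 < 0, so r = 4 ± 5i.
Hence w_h = C1*cos(5*x)*exp(4*x) + C2*exp(4*x)*sin(5*x).
Try w_p = A*cos(3*x) + B*sin(3*x). Substituting and equating the coefficients of cos(3x) and sin(3x) gives A = 9/200, B = 3/50, so w_p = 3*sin(3*x)/50 + 9*cos(3*x)/200.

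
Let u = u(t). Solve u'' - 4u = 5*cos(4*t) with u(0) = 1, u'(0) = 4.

u = -3*exp(-2*t)/8 - cos(4*t)/4 + 13*exp(2*t)/8

Characteristic equation r² - 4 = 0 factors as (r - 2)(r + 2) = 0, so r = 2, -2.
Hence u_h = C1*exp(2*t) + C2*exp(-2*t).
Try u_p = A*cos(4*t) + B*sin(4*t). Substituting and equating the coefficients of cos(4t) and sin(4t) gives A = -1/4, B = 0, so u_p = -cos(4*t)/4.
General solution: u = -cos(4*t)/4 + C1*exp(2*t) + C2*exp(-2*t).
Apply the initial conditions: u(0) = -1/4 + C1 + C2 = 1 and u'(0) = -2*C2 + 2*C1 = 4. Solving gives C1 = 13/8, C2 = -3/8.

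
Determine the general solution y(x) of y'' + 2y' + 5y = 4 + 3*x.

Characteristic equation r² + 2r + 5 = 0 has discriminant (2)² - 4·(5) = -16 < 0, so r = -1 ± 2i.
Hence y_h = C1*cos(2*x)*exp(-x) + C2*exp(-x)*sin(2*x).
For the particular solution try y_p = A0 + A1*x. Substituting and matching coefficients of each power of x gives A0 = 14/25, A1 = 3/5, so y_p = 14/25 + 3*x/5.

y = 14/25 + 3*x/5 + C1*cos(2*x)*exp(-x) + C2*exp(-x)*sin(2*x)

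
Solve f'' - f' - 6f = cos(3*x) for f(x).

Characteristic equation r² - r - 6 = 0 factors as (r - 3)(r + 2) = 0, so r = 3, -2.
Hence f_h = C1*exp(3*x) + C2*exp(-2*x).
Try f_p = A*cos(3*x) + B*sin(3*x). Substituting and equating the coefficients of cos(3x) and sin(3x) gives A = -5/78, B = -1/78, so f_p = -5*cos(3*x)/78 - sin(3*x)/78.

f = -5*cos(3*x)/78 - sin(3*x)/78 + C1*exp(3*x) + C2*exp(-2*x)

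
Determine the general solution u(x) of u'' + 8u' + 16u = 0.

Characteristic equation r² + 8r + 16 = 0 has discriminant (8)² - 4·(16) = 0, so r = -4 is a repeated root.
Hence u_h = (C1 + C2*x)*exp(-4*x).

u = C1*exp(-4*x) + C2*x*exp(-4*x)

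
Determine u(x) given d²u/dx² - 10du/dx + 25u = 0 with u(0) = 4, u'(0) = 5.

u = 4*exp(5*x) - 15*x*exp(5*x)

Characteristic equation r² - 10r + 25 = 0 has discriminant (-10)² - 4·(25) = 0, so r = 5 is a repeated root.
Hence u_h = (C1 + C2*x)*exp(5*x).
Apply the initial conditions: u(0) = C1 = 4 and u'(0) = C2 + 5*C1 = 5. Solving gives C1 = 4, C2 = -15.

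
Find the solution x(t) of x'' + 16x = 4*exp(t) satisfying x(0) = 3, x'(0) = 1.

Characteristic equation r² + 16 = 0 has discriminant (0)² - 4·(16) = -64 < 0, so r = ± 4i.
Hence x_h = C1*cos(4*t) + C2*sin(4*t).
Try x_p = A*exp(t). Substituting into the equation and dividing by exp(t) gives A = 4/17, so x_p = 4*exp(t)/17.
General solution: x = 4*exp(t)/17 + C1*cos(4*t) + C2*sin(4*t).
Apply the initial conditions: x(0) = 4/17 + C1 = 3 and x'(0) = 4/17 + 4*C2 = 1. Solving gives C1 = 47/17, C2 = 13/68.

x = 4*exp(t)/17 + 13*sin(4*t)/68 + 47*cos(4*t)/17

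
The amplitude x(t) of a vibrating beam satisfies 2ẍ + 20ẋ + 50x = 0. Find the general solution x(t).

Divide through by 2: x'' + 10x' + 25x = 0.
Characteristic equation r² + 10r + 25 = 0 has discriminant (10)² - 4·(25) = 0, so r = -5 is a repeated root.
Hence x_h = (C1 + C2*t)*exp(-5*t).

x = C1*exp(-5*t) + C2*t*exp(-5*t)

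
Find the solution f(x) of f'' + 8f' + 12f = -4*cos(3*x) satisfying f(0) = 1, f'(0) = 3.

Characteristic equation r² + 8r + 12 = 0 factors as (r + 2)(r + 6) = 0, so r = -2, -6.
Hence f_h = C1*exp(-2*x) + C2*exp(-6*x).
Try f_p = A*cos(3*x) + B*sin(3*x). Substituting and equating the coefficients of cos(3x) and sin(3x) gives A = -4/195, B = -32/195, so f_p = -32*sin(3*x)/195 - 4*cos(3*x)/195.
General solution: f = -32*sin(3*x)/195 - 4*cos(3*x)/195 + C1*exp(-2*x) + C2*exp(-6*x).
Apply the initial conditions: f(0) = -4/195 + C1 + C2 = 1 and f'(0) = -32/65 - 6*C2 - 2*C1 = 3. Solving gives C1 = 125/52, C2 = -83/60.

f = -83*exp(-6*x)/60 - 32*sin(3*x)/195 - 4*cos(3*x)/195 + 125*exp(-2*x)/52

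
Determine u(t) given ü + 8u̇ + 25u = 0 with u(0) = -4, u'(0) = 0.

Characteristic equation r² + 8r + 25 = 0 has discriminant (8)² - 4·(25) = -36 < 0, so r = -4 ± 3i.
Hence u_h = C1*cos(3*t)*exp(-4*t) + C2*exp(-4*t)*sin(3*t).
Apply the initial conditions: u(0) = C1 = -4 and u'(0) = -4*C1 + 3*C2 = 0. Solving gives C1 = -4, C2 = -16/3.

u = -4*cos(3*t)*exp(-4*t) - 16*exp(-4*t)*sin(3*t)/3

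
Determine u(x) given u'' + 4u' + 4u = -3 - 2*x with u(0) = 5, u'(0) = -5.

u = -1/4 - x/2 + 21*exp(-2*x)/4 + 6*x*exp(-2*x)

Characteristic equation r² + 4r + 4 = 0 has discriminant (4)² - 4·(4) = 0, so r = -2 is a repeated root.
Hence u_h = (C1 + C2*x)*exp(-2*x).
For the particular solution try u_p = A0 + A1*x. Substituting and matching coefficients of each power of x gives A0 = -1/4, A1 = -1/2, so u_p = -1/4 - x/2.
General solution: u = -1/4 - x/2 + C1*exp(-2*x) + C2*x*exp(-2*x).
Apply the initial conditions: u(0) = -1/4 + C1 = 5 and u'(0) = -1/2 + C2 - 2*C1 = -5. Solving gives C1 = 21/4, C2 = 6.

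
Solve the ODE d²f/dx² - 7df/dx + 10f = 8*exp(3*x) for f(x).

Characteristic equation r² - 7r + 10 = 0 factors as (r - 5)(r - 2) = 0, so r = 5, 2.
Hence f_h = C1*exp(5*x) + C2*exp(2*x).
Try f_p = A*exp(3*x). Substituting into the equation and dividing by exp(3*x) gives A = -4, so f_p = -4*exp(3*x).

f = -4*exp(3*x) + C1*exp(5*x) + C2*exp(2*x)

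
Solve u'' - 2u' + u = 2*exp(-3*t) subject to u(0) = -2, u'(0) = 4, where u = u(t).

Characteristic equation r² - 2r + 1 = 0 has discriminant (-2)² - 4·(1) = 0, so r = 1 is a repeated root.
Hence u_h = (C1 + C2*t)*exp(t).
Try u_p = A*exp(-3*t). Substituting into the equation and dividing by exp(-3*t) gives A = 1/8, so u_p = exp(-3*t)/8.
General solution: u = exp(-3*t)/8 + C1*exp(t) + C2*t*exp(t).
Apply the initial conditions: u(0) = 1/8 + C1 = -2 and u'(0) = -3/8 + C1 + C2 = 4. Solving gives C1 = -17/8, C2 = 13/2.

u = -17*exp(t)/8 + exp(-3*t)/8 + 13*t*exp(t)/2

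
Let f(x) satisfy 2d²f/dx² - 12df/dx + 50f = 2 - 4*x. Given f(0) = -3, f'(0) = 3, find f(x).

Divide through by 2: f'' - 6f' + 25f = 1 - 2*x.
Characteristic equation r² - 6r + 25 = 0 has discriminant (-6)² - 4·(25) = -64 < 0, so r = 3 ± 4i.
Hence f_h = C1*cos(4*x)*exp(3*x) + C2*exp(3*x)*sin(4*x).
For the particular solution try f_p = A0 + A1*x. Substituting and matching coefficients of each power of x gives A0 = 13/625, A1 = -2/25, so f_p = 13/625 - 2*x/25.
General solution: f = 13/625 - 2*x/25 + C1*cos(4*x)*exp(3*x) + C2*exp(3*x)*sin(4*x).
Apply the initial conditions: f(0) = 13/625 + C1 = -3 and f'(0) = -2/25 + 3*C1 + 4*C2 = 3. Solving gives C1 = -1888/625, C2 = 7589/2500.

f = 13/625 - 2*x/25 - 1888*cos(4*x)*exp(3*x)/625 + 7589*exp(3*x)*sin(4*x)/2500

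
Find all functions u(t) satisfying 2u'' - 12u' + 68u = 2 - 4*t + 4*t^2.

Divide through by 2: u'' - 6u' + 34u = 1 - 2*t + 2*t^2.
Characteristic equation r² - 6r + 34 = 0 has discriminant (-6)² - 4·(34) = -100 < 0, so r = 3 ± 5i.
Hence u_h = C1*cos(5*t)*exp(3*t) + C2*exp(3*t)*sin(5*t).
For the particular solution try u_p = A0 + A1*t + A2*t^2. Substituting and matching coefficients of each power of t gives A0 = 189/9826, A1 = -11/289, A2 = 1/17, so u_p = 189/9826 - 11*t/289 + t^2/17.

u = 189/9826 - 11*t/289 + t**2/17 + C1*cos(5*t)*exp(3*t) + C2*exp(3*t)*sin(5*t)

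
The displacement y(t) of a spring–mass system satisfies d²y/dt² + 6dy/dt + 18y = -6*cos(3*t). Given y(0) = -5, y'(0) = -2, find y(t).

Characteristic equation r² + 6r + 18 = 0 has discriminant (6)² - 4·(18) = -36 < 0, so r = -3 ± 3i.
Hence y_h = C1*cos(3*t)*exp(-3*t) + C2*exp(-3*t)*sin(3*t).
Try y_p = A*cos(3*t) + B*sin(3*t). Substituting and equating the coefficients of cos(3t) and sin(3t) gives A = -2/15, B = -4/15, so y_p = -4*sin(3*t)/15 - 2*cos(3*t)/15.
General solution: y = -4*sin(3*t)/15 - 2*cos(3*t)/15 + C1*cos(3*t)*exp(-3*t) + C2*exp(-3*t)*sin(3*t).
Apply the initial conditions: y(0) = -2/15 + C1 = -5 and y'(0) = -4/5 - 3*C1 + 3*C2 = -2. Solving gives C1 = -73/15, C2 = -79/15.

y = -4*sin(3*t)/15 - 2*cos(3*t)/15 - 79*exp(-3*t)*sin(3*t)/15 - 73*cos(3*t)*exp(-3*t)/15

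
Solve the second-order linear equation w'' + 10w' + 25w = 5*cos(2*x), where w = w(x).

w = 100*sin(2*x)/841 + 105*cos(2*x)/841 + C1*exp(-5*x) + C2*x*exp(-5*x)

Characteristic equation r² + 10r + 25 = 0 has discriminant (10)² - 4·(25) = 0, so r = -5 is a repeated root.
Hence w_h = (C1 + C2*x)*exp(-5*x).
Try w_p = A*cos(2*x) + B*sin(2*x). Substituting and equating the coefficients of cos(2x) and sin(2x) gives A = 105/841, B = 100/841, so w_p = 100*sin(2*x)/841 + 105*cos(2*x)/841.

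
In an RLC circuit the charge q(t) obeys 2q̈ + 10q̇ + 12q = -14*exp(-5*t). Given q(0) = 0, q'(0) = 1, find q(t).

Divide through by 2: q'' + 5q' + 6q = -7*exp(-5*t).
Characteristic equation r² + 5r + 6 = 0 factors as (r + 2)(r + 3) = 0, so r = -2, -3.
Hence q_h = C1*exp(-2*t) + C2*exp(-3*t).
Try q_p = A*exp(-5*t). Substituting into the equation and dividing by exp(-5*t) gives A = -7/6, so q_p = -7*exp(-5*t)/6.
General solution: q = -7*exp(-5*t)/6 + C1*exp(-2*t) + C2*exp(-3*t).
Apply the initial conditions: q(0) = -7/6 + C1 + C2 = 0 and q'(0) = 35/6 - 3*C2 - 2*C1 = 1. Solving gives C1 = -4/3, C2 = 5/2.

q = -7*exp(-5*t)/6 - 4*exp(-2*t)/3 + 5*exp(-3*t)/2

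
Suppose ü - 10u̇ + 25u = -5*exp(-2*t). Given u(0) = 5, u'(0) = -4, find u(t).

u = -5*exp(-2*t)/49 + 250*exp(5*t)/49 - 208*t*exp(5*t)/7

Characteristic equation r² - 10r + 25 = 0 has discriminant (-10)² - 4·(25) = 0, so r = 5 is a repeated root.
Hence u_h = (C1 + C2*t)*exp(5*t).
Try u_p = A*exp(-2*t). Substituting into the equation and dividing by exp(-2*t) gives A = -5/49, so u_p = -5*exp(-2*t)/49.
General solution: u = -5*exp(-2*t)/49 + C1*exp(5*t) + C2*t*exp(5*t).
Apply the initial conditions: u(0) = -5/49 + C1 = 5 and u'(0) = 10/49 + C2 + 5*C1 = -4. Solving gives C1 = 250/49, C2 = -208/7.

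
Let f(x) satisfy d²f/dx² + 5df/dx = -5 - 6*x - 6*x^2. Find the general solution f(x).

Characteristic equation r² + 5r = 0 factors as (r + 5)r = 0, so r = -5, 0.
Hence f_h = C1*exp(-5*x) + C2.
Since 0 is a characteristic root (multiplicity 1), multiply the polynomial trial by x: try f_p = x*(A0 + A1*x + A2*x^2). Substituting and matching coefficients of each power of x gives A0 = -107/125, A1 = -9/25, A2 = -2/5, so f_p = -107*x/125 - 9*x^2/25 - 2*x^3/5.

f = C2 - 107*x/125 - 9*x**2/25 - 2*x**3/5 + C1*exp(-5*x)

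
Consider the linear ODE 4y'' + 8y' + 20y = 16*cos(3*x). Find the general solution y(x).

Divide through by 4: y'' + 2y' + 5y = 4*cos(3*x).
Characteristic equation r² + 2r + 5 = 0 has discriminant (2)² - 4·(5) = -16 < 0, so r = -1 ± 2i.
Hence y_h = C1*cos(2*x)*exp(-x) + C2*exp(-x)*sin(2*x).
Try y_p = A*cos(3*x) + B*sin(3*x). Substituting and equating the coefficients of cos(3x) and sin(3x) gives A = -4/13, B = 6/13, so y_p = -4*cos(3*x)/13 + 6*sin(3*x)/13.

y = -4*cos(3*x)/13 + 6*sin(3*x)/13 + C1*cos(2*x)*exp(-x) + C2*exp(-x)*sin(2*x)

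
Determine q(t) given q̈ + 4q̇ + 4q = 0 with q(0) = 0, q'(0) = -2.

Characteristic equation r² + 4r + 4 = 0 has discriminant (4)² - 4·(4) = 0, so r = -2 is a repeated root.
Hence q_h = (C1 + C2*t)*exp(-2*t).
Apply the initial conditions: q(0) = C1 = 0 and q'(0) = C2 - 2*C1 = -2. Solving gives C1 = 0, C2 = -2.

q = -2*t*exp(-2*t)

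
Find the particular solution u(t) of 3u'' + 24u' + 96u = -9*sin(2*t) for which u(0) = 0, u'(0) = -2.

u = -21*sin(2*t)/260 + 3*cos(2*t)/65 - 263*exp(-4*t)*sin(4*t)/520 - 3*cos(4*t)*exp(-4*t)/65

Divide through by 3: u'' + 8u' + 32u = -3*sin(2*t).
Characteristic equation r² + 8r + 32 = 0 has discriminant (8)² - 4·(32) = -64 < 0, so r = -4 ± 4i.
Hence u_h = C1*cos(4*t)*exp(-4*t) + C2*exp(-4*t)*sin(4*t).
Try u_p = A*cos(2*t) + B*sin(2*t). Substituting and equating the coefficients of cos(2t) and sin(2t) gives A = 3/65, B = -21/260, so u_p = -21*sin(2*t)/260 + 3*cos(2*t)/65.
General solution: u = -21*sin(2*t)/260 + 3*cos(2*t)/65 + C1*cos(4*t)*exp(-4*t) + C2*exp(-4*t)*sin(4*t).
Apply the initial conditions: u(0) = 3/65 + C1 = 0 and u'(0) = -21/130 - 4*C1 + 4*C2 = -2. Solving gives C1 = -3/65, C2 = -263/520.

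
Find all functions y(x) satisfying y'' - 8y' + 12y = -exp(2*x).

y = C1*exp(6*x) + C2*exp(2*x) + x*exp(2*x)/4

Characteristic equation r² - 8r + 12 = 0 factors as (r - 6)(r - 2) = 0, so r = 6, 2.
Hence y_h = C1*exp(6*x) + C2*exp(2*x).
Since exp(2*x) solves the homogeneous equation (r = 2 is a root of multiplicity 1), multiply the trial by x. Try y_p = A*x*exp(2*x). Substituting into the equation and dividing by exp(2*x) gives A = 1/4, so y_p = x*exp(2*x)/4.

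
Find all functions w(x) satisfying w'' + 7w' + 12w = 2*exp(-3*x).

w = C1*exp(-4*x) + C2*exp(-3*x) + 2*x*exp(-3*x)

Characteristic equation r² + 7r + 12 = 0 factors as (r + 4)(r + 3) = 0, so r = -4, -3.
Hence w_h = C1*exp(-4*x) + C2*exp(-3*x).
Since exp(-3*x) solves the homogeneous equation (r = -3 is a root of multiplicity 1), multiply the trial by x. Try w_p = A*x*exp(-3*x). Substituting into the equation and dividing by exp(-3*x) gives A = 2, so w_p = 2*x*exp(-3*x).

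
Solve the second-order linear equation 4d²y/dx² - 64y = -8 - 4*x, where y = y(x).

Divide through by 4: y'' - 16y = -2 - x.
Characteristic equation r² - 16 = 0 factors as (r - 4)(r + 4) = 0, so r = 4, -4.
Hence y_h = C1*exp(4*x) + C2*exp(-4*x).
For the particular solution try y_p = A0 + A1*x. Substituting and matching coefficients of each power of x gives A0 = 1/8, A1 = 1/16, so y_p = 1/8 + x/16.

y = 1/8 + x/16 + C1*exp(4*x) + C2*exp(-4*x)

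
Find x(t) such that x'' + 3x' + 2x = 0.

Characteristic equation r² + 3r + 2 = 0 factors as (r + 1)(r + 2) = 0, so r = -1, -2.
Hence x_h = C1*exp(-t) + C2*exp(-2*t).

x = C1*exp(-t) + C2*exp(-2*t)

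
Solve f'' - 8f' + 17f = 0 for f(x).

Characteristic equation r² - 8r + 17 = 0 has discriminant (-8)² - 4·(17) = -4 < 0, so r = 4 ± i.
Hence f_h = C1*cos(x)*exp(4*x) + C2*exp(4*x)*sin(x).

f = C1*cos(x)*exp(4*x) + C2*exp(4*x)*sin(x)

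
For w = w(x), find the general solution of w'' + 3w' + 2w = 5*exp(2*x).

w = 5*exp(2*x)/12 + C1*exp(-x) + C2*exp(-2*x)

Characteristic equation r² + 3r + 2 = 0 factors as (r + 1)(r + 2) = 0, so r = -1, -2.
Hence w_h = C1*exp(-x) + C2*exp(-2*x).
Try w_p = A*exp(2*x). Substituting into the equation and dividing by exp(2*x) gives A = 5/12, so w_p = 5*exp(2*x)/12.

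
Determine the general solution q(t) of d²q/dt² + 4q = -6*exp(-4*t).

q = -3*exp(-4*t)/10 + C1*cos(2*t) + C2*sin(2*t)

Characteristic equation r² + 4 = 0 has discriminant (0)² - 4·(4) = -16 < 0, so r = ± 2i.
Hence q_h = C1*cos(2*t) + C2*sin(2*t).
Try q_p = A*exp(-4*t). Substituting into the equation and dividing by exp(-4*t) gives A = -3/10, so q_p = -3*exp(-4*t)/10.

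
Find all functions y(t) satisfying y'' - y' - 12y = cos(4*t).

Characteristic equation r² - r - 12 = 0 factors as (r + 3)(r - 4) = 0, so r = -3, 4.
Hence y_h = C1*exp(-3*t) + C2*exp(4*t).
Try y_p = A*cos(4*t) + B*sin(4*t). Substituting and equating the coefficients of cos(4t) and sin(4t) gives A = -7/200, B = -1/200, so y_p = -7*cos(4*t)/200 - sin(4*t)/200.

y = -7*cos(4*t)/200 - sin(4*t)/200 + C1*exp(-3*t) + C2*exp(4*t)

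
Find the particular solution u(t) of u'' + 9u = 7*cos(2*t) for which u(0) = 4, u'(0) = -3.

u = -sin(3*t) + 7*cos(2*t)/5 + 13*cos(3*t)/5

Characteristic equation r² + 9 = 0 has discriminant (0)² - 4·(9) = -36 < 0, so r = ± 3i.
Hence u_h = C1*cos(3*t) + C2*sin(3*t).
Try u_p = A*cos(2*t) + B*sin(2*t). Substituting and equating the coefficients of cos(2t) and sin(2t) gives A = 7/5, B = 0, so u_p = 7*cos(2*t)/5.
General solution: u = 7*cos(2*t)/5 + C1*cos(3*t) + C2*sin(3*t).
Apply the initial conditions: u(0) = 7/5 + C1 = 4 and u'(0) = 3*C2 = -3. Solving gives C1 = 13/5, C2 = -1.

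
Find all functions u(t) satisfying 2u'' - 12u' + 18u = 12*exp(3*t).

Divide through by 2: u'' - 6u' + 9u = 6*exp(3*t).
Characteristic equation r² - 6r + 9 = 0 has discriminant (-6)² - 4·(9) = 0, so r = 3 is a repeated root.
Hence u_h = (C1 + C2*t)*exp(3*t).
Since exp(3*t) solves the homogeneous equation (r = 3 is a root of multiplicity 2), multiply the trial by t^2. Try u_p = A*t^2*exp(3*t). Substituting into the equation and dividing by exp(3*t) gives A = 3, so u_p = 3*t^2*exp(3*t).

u = C1*exp(3*t) + 3*t**2*exp(3*t) + C2*t*exp(3*t)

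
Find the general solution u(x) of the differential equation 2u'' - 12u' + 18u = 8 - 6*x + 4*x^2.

Divide through by 2: u'' - 6u' + 9u = 4 - 3*x + 2*x^2.
Characteristic equation r² - 6r + 9 = 0 has discriminant (-6)² - 4·(9) = 0, so r = 3 is a repeated root.
Hence u_h = (C1 + C2*x)*exp(3*x).
For the particular solution try u_p = A0 + A1*x + A2*x^2. Substituting and matching coefficients of each power of x gives A0 = 10/27, A1 = -1/27, A2 = 2/9, so u_p = 10/27 - x/27 + 2*x^2/9.

u = 10/27 - x/27 + 2*x**2/9 + C1*exp(3*x) + C2*x*exp(3*x)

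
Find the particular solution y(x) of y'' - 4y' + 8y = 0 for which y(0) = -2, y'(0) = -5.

Characteristic equation r² - 4r + 8 = 0 has discriminant (-4)² - 4·(8) = -16 < 0, so r = 2 ± 2i.
Hence y_h = C1*cos(2*x)*exp(2*x) + C2*exp(2*x)*sin(2*x).
Apply the initial conditions: y(0) = C1 = -2 and y'(0) = 2*C1 + 2*C2 = -5. Solving gives C1 = -2, C2 = -1/2.

y = -2*cos(2*x)*exp(2*x) - exp(2*x)*sin(2*x)/2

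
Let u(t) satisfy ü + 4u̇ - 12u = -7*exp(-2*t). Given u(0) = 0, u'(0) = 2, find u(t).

Characteristic equation r² + 4r - 12 = 0 factors as (r + 6)(r - 2) = 0, so r = -6, 2.
Hence u_h = C1*exp(-6*t) + C2*exp(2*t).
Try u_p = A*exp(-2*t). Substituting into the equation and dividing by exp(-2*t) gives A = 7/16, so u_p = 7*exp(-2*t)/16.
General solution: u = 7*exp(-2*t)/16 + C1*exp(-6*t) + C2*exp(2*t).
Apply the initial conditions: u(0) = 7/16 + C1 + C2 = 0 and u'(0) = -7/8 - 6*C1 + 2*C2 = 2. Solving gives C1 = -15/32, C2 = 1/32.

u = -15*exp(-6*t)/32 + exp(2*t)/32 + 7*exp(-2*t)/16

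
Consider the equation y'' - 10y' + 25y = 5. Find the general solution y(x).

Characteristic equation r² - 10r + 25 = 0 has discriminant (-10)² - 4·(25) = 0, so r = 5 is a repeated root.
Hence y_h = (C1 + C2*x)*exp(5*x).
For the particular solution try y_p = A0. Substituting and matching coefficients of each power of x gives A0 = 1/5, so y_p = 1/5.

y = 1/5 + C1*exp(5*x) + C2*x*exp(5*x)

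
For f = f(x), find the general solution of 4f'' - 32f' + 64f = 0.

f = C1*exp(4*x) + C2*x*exp(4*x)

Divide through by 4: f'' - 8f' + 16f = 0.
Characteristic equation r² - 8r + 16 = 0 has discriminant (-8)² - 4·(16) = 0, so r = 4 is a repeated root.
Hence f_h = (C1 + C2*x)*exp(4*x).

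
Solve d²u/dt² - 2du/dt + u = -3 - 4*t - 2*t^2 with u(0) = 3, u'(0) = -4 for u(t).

u = -23 - 12*t - 2*t**2 + 26*exp(t) - 18*t*exp(t)

Characteristic equation r² - 2r + 1 = 0 has discriminant (-2)² - 4·(1) = 0, so r = 1 is a repeated root.
Hence u_h = (C1 + C2*t)*exp(t).
For the particular solution try u_p = A0 + A1*t + A2*t^2. Substituting and matching coefficients of each power of t gives A0 = -23, A1 = -12, A2 = -2, so u_p = -23 - 12*t - 2*t^2.
General solution: u = -23 - 12*t - 2*t^2 + C1*exp(t) + C2*t*exp(t).
Apply the initial conditions: u(0) = -23 + C1 = 3 and u'(0) = -12 + C1 + C2 = -4. Solving gives C1 = 26, C2 = -18.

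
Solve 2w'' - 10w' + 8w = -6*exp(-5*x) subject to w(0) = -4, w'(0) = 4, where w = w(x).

w = -13*exp(x)/2 - exp(-5*x)/18 + 23*exp(4*x)/9

Divide through by 2: w'' - 5w' + 4w = -3*exp(-5*x).
Characteristic equation r² - 5r + 4 = 0 factors as (r - 1)(r - 4) = 0, so r = 1, 4.
Hence w_h = C1*exp(x) + C2*exp(4*x).
Try w_p = A*exp(-5*x). Substituting into the equation and dividing by exp(-5*x) gives A = -1/18, so w_p = -exp(-5*x)/18.
General solution: w = -exp(-5*x)/18 + C1*exp(x) + C2*exp(4*x).
Apply the initial conditions: w(0) = -1/18 + C1 + C2 = -4 and w'(0) = 5/18 + C1 + 4*C2 = 4. Solving gives C1 = -13/2, C2 = 23/9.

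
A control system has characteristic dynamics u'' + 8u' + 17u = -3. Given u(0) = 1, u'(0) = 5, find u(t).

u = -3/17 + 20*cos(t)*exp(-4*t)/17 + 165*exp(-4*t)*sin(t)/17

Characteristic equation r² + 8r + 17 = 0 has discriminant (8)² - 4·(17) = -4 < 0, so r = -4 ± i.
Hence u_h = C1*cos(t)*exp(-4*t) + C2*exp(-4*t)*sin(t).
For the particular solution try u_p = A0. Substituting and matching coefficients of each power of t gives A0 = -3/17, so u_p = -3/17.
General solution: u = -3/17 + C1*cos(t)*exp(-4*t) + C2*exp(-4*t)*sin(t).
Apply the initial conditions: u(0) = -3/17 + C1 = 1 and u'(0) = C2 - 4*C1 = 5. Solving gives C1 = 20/17, C2 = 165/17.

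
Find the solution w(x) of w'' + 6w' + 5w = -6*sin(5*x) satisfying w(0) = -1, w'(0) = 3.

w = -41*exp(-x)/52 - 7*exp(-5*x)/20 + 6*sin(5*x)/65 + 9*cos(5*x)/65

Characteristic equation r² + 6r + 5 = 0 factors as (r + 1)(r + 5) = 0, so r = -1, -5.
Hence w_h = C1*exp(-x) + C2*exp(-5*x).
Try w_p = A*cos(5*x) + B*sin(5*x). Substituting and equating the coefficients of cos(5x) and sin(5x) gives A = 9/65, B = 6/65, so w_p = 6*sin(5*x)/65 + 9*cos(5*x)/65.
General solution: w = 6*sin(5*x)/65 + 9*cos(5*x)/65 + C1*exp(-x) + C2*exp(-5*x).
Apply the initial conditions: w(0) = 9/65 + C1 + C2 = -1 and w'(0) = 6/13 - C1 - 5*C2 = 3. Solving gives C1 = -41/52, C2 = -7/20.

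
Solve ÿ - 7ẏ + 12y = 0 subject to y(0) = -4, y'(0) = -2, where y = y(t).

y = -14*exp(3*t) + 10*exp(4*t)

Characteristic equation r² - 7r + 12 = 0 factors as (r - 4)(r - 3) = 0, so r = 4, 3.
Hence y_h = C1*exp(4*t) + C2*exp(3*t).
Apply the initial conditions: y(0) = C1 + C2 = -4 and y'(0) = 3*C2 + 4*C1 = -2. Solving gives C1 = 10, C2 = -14.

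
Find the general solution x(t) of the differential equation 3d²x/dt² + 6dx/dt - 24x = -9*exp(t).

x = 3*exp(t)/5 + C1*exp(-4*t) + C2*exp(2*t)

Divide through by 3: x'' + 2x' - 8x = -3*exp(t).
Characteristic equation r² + 2r - 8 = 0 factors as (r + 4)(r - 2) = 0, so r = -4, 2.
Hence x_h = C1*exp(-4*t) + C2*exp(2*t).
Try x_p = A*exp(t). Substituting into the equation and dividing by exp(t) gives A = 3/5, so x_p = 3*exp(t)/5.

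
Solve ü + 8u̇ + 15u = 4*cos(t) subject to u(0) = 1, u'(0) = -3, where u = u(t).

Characteristic equation r² + 8r + 15 = 0 factors as (r + 3)(r + 5) = 0, so r = -3, -5.
Hence u_h = C1*exp(-3*t) + C2*exp(-5*t).
Try u_p = A*cos(t) + B*sin(t). Substituting and equating the coefficients of cos(t) and sin(t) gives A = 14/65, B = 8/65, so u_p = 8*sin(t)/65 + 14*cos(t)/65.
General solution: u = 8*sin(t)/65 + 14*cos(t)/65 + C1*exp(-3*t) + C2*exp(-5*t).
Apply the initial conditions: u(0) = 14/65 + C1 + C2 = 1 and u'(0) = 8/65 - 5*C2 - 3*C1 = -3. Solving gives C1 = 2/5, C2 = 5/13.

u = 2*exp(-3*t)/5 + 5*exp(-5*t)/13 + 8*sin(t)/65 + 14*cos(t)/65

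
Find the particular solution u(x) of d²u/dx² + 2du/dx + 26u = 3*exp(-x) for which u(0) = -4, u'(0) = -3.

Characteristic equation r² + 2r + 26 = 0 has discriminant (2)² - 4·(26) = -100 < 0, so r = -1 ± 5i.
Hence u_h = C1*cos(5*x)*exp(-x) + C2*exp(-x)*sin(5*x).
Try u_p = A*exp(-x). Substituting into the equation and dividing by exp(-x) gives A = 3/25, so u_p = 3*exp(-x)/25.
General solution: u = 3*exp(-x)/25 + C1*cos(5*x)*exp(-x) + C2*exp(-x)*sin(5*x).
Apply the initial conditions: u(0) = 3/25 + C1 = -4 and u'(0) = -3/25 - C1 + 5*C2 = -3. Solving gives C1 = -103/25, C2 = -7/5.

u = 3*exp(-x)/25 - 103*cos(5*x)*exp(-x)/25 - 7*exp(-x)*sin(5*x)/5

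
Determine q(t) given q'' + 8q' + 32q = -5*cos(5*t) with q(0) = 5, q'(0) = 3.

Characteristic equation r² + 8r + 32 = 0 has discriminant (8)² - 4·(32) = -64 < 0, so r = -4 ± 4i.
Hence q_h = C1*cos(4*t)*exp(-4*t) + C2*exp(-4*t)*sin(4*t).
Try q_p = A*cos(5*t) + B*sin(5*t). Substituting and equating the coefficients of cos(5t) and sin(5t) gives A = -35/1649, B = -200/1649, so q_p = -200*sin(5*t)/1649 - 35*cos(5*t)/1649.
General solution: q = -200*sin(5*t)/1649 - 35*cos(5*t)/1649 + C1*cos(4*t)*exp(-4*t) + C2*exp(-4*t)*sin(4*t).
Apply the initial conditions: q(0) = -35/1649 + C1 = 5 and q'(0) = -1000/1649 - 4*C1 + 4*C2 = 3. Solving gives C1 = 8280/1649, C2 = 39067/6596.

q = -200*sin(5*t)/1649 - 35*cos(5*t)/1649 + 8280*cos(4*t)*exp(-4*t)/1649 + 39067*exp(-4*t)*sin(4*t)/6596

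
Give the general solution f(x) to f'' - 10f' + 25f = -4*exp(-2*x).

f = -4*exp(-2*x)/49 + C1*exp(5*x) + C2*x*exp(5*x)

Characteristic equation r² - 10r + 25 = 0 has discriminant (-10)² - 4·(25) = 0, so r = 5 is a repeated root.
Hence f_h = (C1 + C2*x)*exp(5*x).
Try f_p = A*exp(-2*x). Substituting into the equation and dividing by exp(-2*x) gives A = -4/49, so f_p = -4*exp(-2*x)/49.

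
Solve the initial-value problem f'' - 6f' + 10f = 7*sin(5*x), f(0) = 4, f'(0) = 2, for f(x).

Characteristic equation r² - 6r + 10 = 0 has discriminant (-6)² - 4·(10) = -4 < 0, so r = 3 ± i.
Hence f_h = C1*cos(x)*exp(3*x) + C2*exp(3*x)*sin(x).
Try f_p = A*cos(5*x) + B*sin(5*x). Substituting and equating the coefficients of cos(5x) and sin(5x) gives A = 14/75, B = -7/75, so f_p = -7*sin(5*x)/75 + 14*cos(5*x)/75.
General solution: f = -7*sin(5*x)/75 + 14*cos(5*x)/75 + C1*cos(x)*exp(3*x) + C2*exp(3*x)*sin(x).
Apply the initial conditions: f(0) = 14/75 + C1 = 4 and f'(0) = -7/15 + C2 + 3*C1 = 2. Solving gives C1 = 286/75, C2 = -673/75.

f = -7*sin(5*x)/75 + 14*cos(5*x)/75 - 673*exp(3*x)*sin(x)/75 + 286*cos(x)*exp(3*x)/75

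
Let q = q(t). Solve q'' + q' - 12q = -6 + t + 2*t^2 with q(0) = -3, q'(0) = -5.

q = 25/54 - 506*exp(3*t)/189 - 11*exp(-4*t)/14 - t**2/6 - t/9

Characteristic equation r² + r - 12 = 0 factors as (r + 4)(r - 3) = 0, so r = -4, 3.
Hence q_h = C1*exp(-4*t) + C2*exp(3*t).
For the particular solution try q_p = A0 + A1*t + A2*t^2. Substituting and matching coefficients of each power of t gives A0 = 25/54, A1 = -1/9, A2 = -1/6, so q_p = 25/54 - t^2/6 - t/9.
General solution: q = 25/54 - t^2/6 - t/9 + C1*exp(-4*t) + C2*exp(3*t).
Apply the initial conditions: q(0) = 25/54 + C1 + C2 = -3 and q'(0) = -1/9 - 4*C1 + 3*C2 = -5. Solving gives C1 = -11/14, C2 = -506/189.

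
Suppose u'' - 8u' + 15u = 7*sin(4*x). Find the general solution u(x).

u = -7*sin(4*x)/1025 + 224*cos(4*x)/1025 + C1*exp(5*x) + C2*exp(3*x)

Characteristic equation r² - 8r + 15 = 0 factors as (r - 5)(r - 3) = 0, so r = 5, 3.
Hence u_h = C1*exp(5*x) + C2*exp(3*x).
Try u_p = A*cos(4*x) + B*sin(4*x). Substituting and equating the coefficients of cos(4x) and sin(4x) gives A = 224/1025, B = -7/1025, so u_p = -7*sin(4*x)/1025 + 224*cos(4*x)/1025.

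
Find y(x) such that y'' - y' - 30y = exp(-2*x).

y = -exp(-2*x)/24 + C1*exp(6*x) + C2*exp(-5*x)

Characteristic equation r² - r - 30 = 0 factors as (r - 6)(r + 5) = 0, so r = 6, -5.
Hence y_h = C1*exp(6*x) + C2*exp(-5*x).
Try y_p = A*exp(-2*x). Substituting into the equation and dividing by exp(-2*x) gives A = -1/24, so y_p = -exp(-2*x)/24.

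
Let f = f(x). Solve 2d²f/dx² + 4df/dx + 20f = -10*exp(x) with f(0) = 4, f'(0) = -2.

Divide through by 2: f'' + 2f' + 10f = -5*exp(x).
Characteristic equation r² + 2r + 10 = 0 has discriminant (2)² - 4·(10) = -36 < 0, so r = -1 ± 3i.
Hence f_h = C1*cos(3*x)*exp(-x) + C2*exp(-x)*sin(3*x).
Try f_p = A*exp(x). Substituting into the equation and dividing by exp(x) gives A = -5/13, so f_p = -5*exp(x)/13.
General solution: f = -5*exp(x)/13 + C1*cos(3*x)*exp(-x) + C2*exp(-x)*sin(3*x).
Apply the initial conditions: f(0) = -5/13 + C1 = 4 and f'(0) = -5/13 - C1 + 3*C2 = -2. Solving gives C1 = 57/13, C2 = 12/13.

f = -5*exp(x)/13 + 12*exp(-x)*sin(3*x)/13 + 57*cos(3*x)*exp(-x)/13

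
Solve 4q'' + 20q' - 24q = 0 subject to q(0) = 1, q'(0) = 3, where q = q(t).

q = -2*exp(-6*t)/7 + 9*exp(t)/7

Divide through by 4: q'' + 5q' - 6q = 0.
Characteristic equation r² + 5r - 6 = 0 factors as (r + 6)(r - 1) = 0, so r = -6, 1.
Hence q_h = C1*exp(-6*t) + C2*exp(t).
Apply the initial conditions: q(0) = C1 + C2 = 1 and q'(0) = C2 - 6*C1 = 3. Solving gives C1 = -2/7, C2 = 9/7.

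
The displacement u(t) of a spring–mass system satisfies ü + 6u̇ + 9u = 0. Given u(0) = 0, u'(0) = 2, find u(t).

Characteristic equation r² + 6r + 9 = 0 has discriminant (6)² - 4·(9) = 0, so r = -3 is a repeated root.
Hence u_h = (C1 + C2*t)*exp(-3*t).
Apply the initial conditions: u(0) = C1 = 0 and u'(0) = C2 - 3*C1 = 2. Solving gives C1 = 0, C2 = 2.

u = 2*t*exp(-3*t)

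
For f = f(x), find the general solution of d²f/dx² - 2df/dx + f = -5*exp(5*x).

Characteristic equation r² - 2r + 1 = 0 has discriminant (-2)² - 4·(1) = 0, so r = 1 is a repeated root.
Hence f_h = (C1 + C2*x)*exp(x).
Try f_p = A*exp(5*x). Substituting into the equation and dividing by exp(5*x) gives A = -5/16, so f_p = -5*exp(5*x)/16.

f = -5*exp(5*x)/16 + C1*exp(x) + C2*x*exp(x)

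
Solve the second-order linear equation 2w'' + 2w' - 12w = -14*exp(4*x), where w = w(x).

Divide through by 2: w'' + w' - 6w = -7*exp(4*x).
Characteristic equation r² + r - 6 = 0 factors as (r + 3)(r - 2) = 0, so r = -3, 2.
Hence w_h = C1*exp(-3*x) + C2*exp(2*x).
Try w_p = A*exp(4*x). Substituting into the equation and dividing by exp(4*x) gives A = -1/2, so w_p = -exp(4*x)/2.

w = -exp(4*x)/2 + C1*exp(-3*x) + C2*exp(2*x)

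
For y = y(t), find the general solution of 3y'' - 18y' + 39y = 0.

Divide through by 3: y'' - 6y' + 13y = 0.
Characteristic equation r² - 6r + 13 = 0 has discriminant (-6)² - 4·(13) = -16 < 0, so r = 3 ± 2i.
Hence y_h = C1*cos(2*t)*exp(3*t) + C2*exp(3*t)*sin(2*t).

y = C1*cos(2*t)*exp(3*t) + C2*exp(3*t)*sin(2*t)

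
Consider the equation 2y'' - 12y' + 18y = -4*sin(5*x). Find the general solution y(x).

Divide through by 2: y'' - 6y' + 9y = -2*sin(5*x).
Characteristic equation r² - 6r + 9 = 0 has discriminant (-6)² - 4·(9) = 0, so r = 3 is a repeated root.
Hence y_h = (C1 + C2*x)*exp(3*x).
Try y_p = A*cos(5*x) + B*sin(5*x). Substituting and equating the coefficients of cos(5x) and sin(5x) gives A = -15/289, B = 8/289, so y_p = -15*cos(5*x)/289 + 8*sin(5*x)/289.

y = -15*cos(5*x)/289 + 8*sin(5*x)/289 + C1*exp(3*x) + C2*x*exp(3*x)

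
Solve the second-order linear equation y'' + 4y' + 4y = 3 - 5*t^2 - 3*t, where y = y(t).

Characteristic equation r² + 4r + 4 = 0 has discriminant (4)² - 4·(4) = 0, so r = -2 is a repeated root.
Hence y_h = (C1 + C2*t)*exp(-2*t).
For the particular solution try y_p = A0 + A1*t + A2*t^2. Substituting and matching coefficients of each power of t gives A0 = -3/8, A1 = 7/4, A2 = -5/4, so y_p = -3/8 - 5*t^2/4 + 7*t/4.

y = -3/8 - 5*t**2/4 + 7*t/4 + C1*exp(-2*t) + C2*t*exp(-2*t)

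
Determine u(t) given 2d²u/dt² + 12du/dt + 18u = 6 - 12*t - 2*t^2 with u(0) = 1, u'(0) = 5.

u = 19/27 - 14*t/27 - t**2/9 + 8*exp(-3*t)/27 + 173*t*exp(-3*t)/27

Divide through by 2: u'' + 6u' + 9u = 3 - t^2 - 6*t.
Characteristic equation r² + 6r + 9 = 0 has discriminant (6)² - 4·(9) = 0, so r = -3 is a repeated root.
Hence u_h = (C1 + C2*t)*exp(-3*t).
For the particular solution try u_p = A0 + A1*t + A2*t^2. Substituting and matching coefficients of each power of t gives A0 = 19/27, A1 = -14/27, A2 = -1/9, so u_p = 19/27 - 14*t/27 - t^2/9.
General solution: u = 19/27 - 14*t/27 - t^2/9 + C1*exp(-3*t) + C2*t*exp(-3*t).
Apply the initial conditions: u(0) = 19/27 + C1 = 1 and u'(0) = -14/27 + C2 - 3*C1 = 5. Solving gives C1 = 8/27, C2 = 173/27.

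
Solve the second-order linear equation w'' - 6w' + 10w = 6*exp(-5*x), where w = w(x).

Characteristic equation r² - 6r + 10 = 0 has discriminant (-6)² - 4·(10) = -4 < 0, so r = 3 ± i.
Hence w_h = C1*cos(x)*exp(3*x) + C2*exp(3*x)*sin(x).
Try w_p = A*exp(-5*x). Substituting into the equation and dividing by exp(-5*x) gives A = 6/65, so w_p = 6*exp(-5*x)/65.

w = 6*exp(-5*x)/65 + C1*cos(x)*exp(3*x) + C2*exp(3*x)*sin(x)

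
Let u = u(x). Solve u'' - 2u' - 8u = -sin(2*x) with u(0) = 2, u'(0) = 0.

Characteristic equation r² - 2r - 8 = 0 factors as (r - 4)(r + 2) = 0, so r = 4, -2.
Hence u_h = C1*exp(4*x) + C2*exp(-2*x).
Try u_p = A*cos(2*x) + B*sin(2*x). Substituting and equating the coefficients of cos(2x) and sin(2x) gives A = -1/40, B = 3/40, so u_p = -cos(2*x)/40 + 3*sin(2*x)/40.
General solution: u = -cos(2*x)/40 + 3*sin(2*x)/40 + C1*exp(4*x) + C2*exp(-2*x).
Apply the initial conditions: u(0) = -1/40 + C1 + C2 = 2 and u'(0) = 3/20 - 2*C2 + 4*C1 = 0. Solving gives C1 = 13/20, C2 = 11/8.

u = -cos(2*x)/40 + 3*sin(2*x)/40 + 11*exp(-2*x)/8 + 13*exp(4*x)/20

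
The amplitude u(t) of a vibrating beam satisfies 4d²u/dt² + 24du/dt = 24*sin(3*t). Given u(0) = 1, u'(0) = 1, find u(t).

u = 3/2 - 7*exp(-6*t)/30 - 4*cos(3*t)/15 - 2*sin(3*t)/15

Divide through by 4: u'' + 6u' = 6*sin(3*t).
Characteristic equation r² + 6r = 0 factors as (r + 6)r = 0, so r = -6, 0.
Hence u_h = C1*exp(-6*t) + C2.
Try u_p = A*cos(3*t) + B*sin(3*t). Substituting and equating the coefficients of cos(3t) and sin(3t) gives A = -4/15, B = -2/15, so u_p = -4*cos(3*t)/15 - 2*sin(3*t)/15.
General solution: u = C2 - 4*cos(3*t)/15 - 2*sin(3*t)/15 + C1*exp(-6*t).
Apply the initial conditions: u(0) = -4/15 + C1 + C2 = 1 and u'(0) = -2/5 - 6*C1 = 1. Solving gives C1 = -7/30, C2 = 3/2.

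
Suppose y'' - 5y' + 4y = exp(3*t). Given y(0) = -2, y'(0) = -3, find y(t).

y = -3*exp(t)/2 - exp(3*t)/2

Characteristic equation r² - 5r + 4 = 0 factors as (r - 4)(r - 1) = 0, so r = 4, 1.
Hence y_h = C1*exp(4*t) + C2*exp(t).
Try y_p = A*exp(3*t). Substituting into the equation and dividing by exp(3*t) gives A = -1/2, so y_p = -exp(3*t)/2.
General solution: y = -exp(3*t)/2 + C1*exp(4*t) + C2*exp(t).
Apply the initial conditions: y(0) = -1/2 + C1 + C2 = -2 and y'(0) = -3/2 + C2 + 4*C1 = -3. Solving gives C1 = 0, C2 = -3/2.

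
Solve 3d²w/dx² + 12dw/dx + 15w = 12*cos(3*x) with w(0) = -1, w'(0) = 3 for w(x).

Divide through by 3: w'' + 4w' + 5w = 4*cos(3*x).
Characteristic equation r² + 4r + 5 = 0 has discriminant (4)² - 4·(5) = -4 < 0, so r = -2 ± i.
Hence w_h = C1*cos(x)*exp(-2*x) + C2*exp(-2*x)*sin(x).
Try w_p = A*cos(3*x) + B*sin(3*x). Substituting and equating the coefficients of cos(3x) and sin(3x) gives A = -1/10, B = 3/10, so w_p = -cos(3*x)/10 + 3*sin(3*x)/10.
General solution: w = -cos(3*x)/10 + 3*sin(3*x)/10 + C1*cos(x)*exp(-2*x) + C2*exp(-2*x)*sin(x).
Apply the initial conditions: w(0) = -1/10 + C1 = -1 and w'(0) = 9/10 + C2 - 2*C1 = 3. Solving gives C1 = -9/10, C2 = 3/10.

w = -cos(3*x)/10 + 3*sin(3*x)/10 - 9*cos(x)*exp(-2*x)/10 + 3*exp(-2*x)*sin(x)/10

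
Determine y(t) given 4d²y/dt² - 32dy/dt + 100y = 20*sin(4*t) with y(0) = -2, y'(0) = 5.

Divide through by 4: y'' - 8y' + 25y = 5*sin(4*t).
Characteristic equation r² - 8r + 25 = 0 has discriminant (-8)² - 4·(25) = -36 < 0, so r = 4 ± 3i.
Hence y_h = C1*cos(3*t)*exp(4*t) + C2*exp(4*t)*sin(3*t).
Try y_p = A*cos(4*t) + B*sin(4*t). Substituting and equating the coefficients of cos(4t) and sin(4t) gives A = 32/221, B = 9/221, so y_p = 9*sin(4*t)/221 + 32*cos(4*t)/221.
General solution: y = 9*sin(4*t)/221 + 32*cos(4*t)/221 + C1*cos(3*t)*exp(4*t) + C2*exp(4*t)*sin(3*t).
Apply the initial conditions: y(0) = 32/221 + C1 = -2 and y'(0) = 36/221 + 3*C2 + 4*C1 = 5. Solving gives C1 = -474/221, C2 = 2965/663.

y = 9*sin(4*t)/221 + 32*cos(4*t)/221 - 474*cos(3*t)*exp(4*t)/221 + 2965*exp(4*t)*sin(3*t)/663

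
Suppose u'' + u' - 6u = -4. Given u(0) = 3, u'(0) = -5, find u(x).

u = 2/3 + 2*exp(2*x)/5 + 29*exp(-3*x)/15

Characteristic equation r² + r - 6 = 0 factors as (r - 2)(r + 3) = 0, so r = 2, -3.
Hence u_h = C1*exp(2*x) + C2*exp(-3*x).
For the particular solution try u_p = A0. Substituting and matching coefficients of each power of x gives A0 = 2/3, so u_p = 2/3.
General solution: u = 2/3 + C1*exp(2*x) + C2*exp(-3*x).
Apply the initial conditions: u(0) = 2/3 + C1 + C2 = 3 and u'(0) = -3*C2 + 2*C1 = -5. Solving gives C1 = 2/5, C2 = 29/15.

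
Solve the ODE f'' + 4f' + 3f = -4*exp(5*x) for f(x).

Characteristic equation r² + 4r + 3 = 0 factors as (r + 1)(r + 3) = 0, so r = -1, -3.
Hence f_h = C1*exp(-x) + C2*exp(-3*x).
Try f_p = A*exp(5*x). Substituting into the equation and dividing by exp(5*x) gives A = -1/12, so f_p = -exp(5*x)/12.

f = -exp(5*x)/12 + C1*exp(-x) + C2*exp(-3*x)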